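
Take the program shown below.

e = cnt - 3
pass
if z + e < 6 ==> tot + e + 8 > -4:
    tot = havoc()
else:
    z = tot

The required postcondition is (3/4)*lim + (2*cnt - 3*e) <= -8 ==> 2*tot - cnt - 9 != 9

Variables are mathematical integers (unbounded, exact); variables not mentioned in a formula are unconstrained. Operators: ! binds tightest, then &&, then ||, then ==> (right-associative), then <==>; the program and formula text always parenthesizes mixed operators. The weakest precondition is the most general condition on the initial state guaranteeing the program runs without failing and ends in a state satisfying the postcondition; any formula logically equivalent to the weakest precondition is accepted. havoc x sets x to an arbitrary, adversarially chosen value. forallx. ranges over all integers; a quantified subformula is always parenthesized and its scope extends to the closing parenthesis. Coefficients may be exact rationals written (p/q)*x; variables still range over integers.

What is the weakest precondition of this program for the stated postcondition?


Working backward. After the program, the postcondition (3/4)*lim + (2*cnt - 3*e) <= -8 ==> 2*tot - cnt - 9 != 9 must hold; in canonical form it is 2*cnt + (3/4)*lim <= 3*e - 8 ==> 2*tot != cnt + 18.
Then branch requires forall tot_1. (2*cnt + (3/4)*lim <= 3*e - 8 ==> 2*tot_1 != cnt + 18); else branch requires 2*cnt + (3/4)*lim <= 3*e - 8 ==> 2*tot != cnt + 18.
Before the if: ((e + z < 6 ==> e + tot > -12) ==> (forall tot_1. (2*cnt + (3/4)*lim <= 3*e - 8 ==> 2*tot_1 != cnt + 18))) && ((!(e + z < 6 ==> e + tot > -12)) ==> (2*cnt + (3/4)*lim <= 3*e - 8 ==> 2*tot != cnt + 18))
Before skip: ((e + z < 6 ==> e + tot > -12) ==> (forall tot_1. (2*cnt + (3/4)*lim <= 3*e - 8 ==> 2*tot_1 != cnt + 18))) && ((!(e + z < 6 ==> e + tot > -12)) ==> (2*cnt + (3/4)*lim <= 3*e - 8 ==> 2*tot != cnt + 18))
Before e := cnt - 3: ((cnt + z < 9 ==> cnt + tot > -9) ==> (forall tot_1. ((3/4)*lim <= cnt - 17 ==> 2*tot_1 != cnt + 18))) && ((!(cnt + z < 9 ==> cnt + tot > -9)) ==> ((3/4)*lim <= cnt - 17 ==> 2*tot != cnt + 18))
Answer: WP = ((cnt + z < 9 ==> cnt + tot > -9) ==> (forall tot_1. ((3/4)*lim <= cnt - 17 ==> 2*tot_1 != cnt + 18))) && ((!(cnt + z < 9 ==> cnt + tot > -9)) ==> ((3/4)*lim <= cnt - 17 ==> 2*tot != cnt + 18))


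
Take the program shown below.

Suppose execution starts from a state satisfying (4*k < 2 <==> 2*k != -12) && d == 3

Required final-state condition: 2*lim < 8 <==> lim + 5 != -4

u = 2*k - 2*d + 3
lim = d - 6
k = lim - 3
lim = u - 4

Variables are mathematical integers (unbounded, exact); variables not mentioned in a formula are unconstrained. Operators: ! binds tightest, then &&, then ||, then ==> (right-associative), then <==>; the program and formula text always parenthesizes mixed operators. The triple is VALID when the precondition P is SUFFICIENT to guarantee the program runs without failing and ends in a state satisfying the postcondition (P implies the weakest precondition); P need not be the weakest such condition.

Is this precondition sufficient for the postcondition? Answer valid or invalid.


Working backward. After the program, the postcondition 2*lim < 8 <==> lim + 5 != -4 must hold; in canonical form it is 2*lim < 8 <==> lim != -9.
Before lim := u - 4: 2*u < 16 <==> u != -5
Before k := lim - 3: 2*u < 16 <==> u != -5
Before lim := d - 6: 2*u < 16 <==> u != -5
Before u := 2*k - 2*d + 3: 4*k < 4*d + 10 <==> 2*k != 2*d - 8
The weakest precondition is 4*k < 4*d + 10 <==> 2*k != 2*d - 8.
Check whether (4*k < 2 <==> 2*k != -12) && d == 3 implies it.
Countermodel: at the initial state d = 3, k = -1, the precondition holds but the weakest precondition fails.
Answer: invalid


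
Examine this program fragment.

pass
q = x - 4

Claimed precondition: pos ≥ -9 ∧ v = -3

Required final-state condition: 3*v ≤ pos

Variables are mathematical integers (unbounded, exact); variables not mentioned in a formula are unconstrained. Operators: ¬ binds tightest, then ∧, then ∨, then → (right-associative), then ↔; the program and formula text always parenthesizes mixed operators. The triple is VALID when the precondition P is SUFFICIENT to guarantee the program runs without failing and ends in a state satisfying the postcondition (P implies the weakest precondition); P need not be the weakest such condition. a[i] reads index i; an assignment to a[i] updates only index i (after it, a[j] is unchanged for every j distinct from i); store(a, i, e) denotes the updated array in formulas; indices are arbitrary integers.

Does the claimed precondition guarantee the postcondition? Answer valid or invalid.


Working backward. After the program, 3*v ≤ pos must hold.
Before q := x - 4: 3*v ≤ pos
Before skip: 3*v ≤ pos
The weakest precondition is 3*v ≤ pos.
Check whether pos ≥ -9 ∧ v = -3 implies it.
Every state satisfying the precondition satisfies the weakest precondition: the implication holds.
Answer: valid


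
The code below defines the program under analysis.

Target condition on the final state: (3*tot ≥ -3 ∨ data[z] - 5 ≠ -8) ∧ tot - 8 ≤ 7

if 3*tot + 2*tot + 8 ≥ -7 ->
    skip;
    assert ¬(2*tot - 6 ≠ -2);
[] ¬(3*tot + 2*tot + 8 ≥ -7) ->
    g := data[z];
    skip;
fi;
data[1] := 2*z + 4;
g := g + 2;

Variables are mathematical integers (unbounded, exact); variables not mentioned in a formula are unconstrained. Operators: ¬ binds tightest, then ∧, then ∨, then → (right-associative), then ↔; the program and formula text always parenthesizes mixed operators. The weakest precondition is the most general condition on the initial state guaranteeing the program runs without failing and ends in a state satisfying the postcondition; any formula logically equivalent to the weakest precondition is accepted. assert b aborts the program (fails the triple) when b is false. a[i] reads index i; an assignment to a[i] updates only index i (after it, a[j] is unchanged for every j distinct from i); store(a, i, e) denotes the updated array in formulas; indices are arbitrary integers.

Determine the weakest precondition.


Working backward. After the program, the postcondition (3*tot ≥ -3 ∨ data[z] - 5 ≠ -8) ∧ tot - 8 ≤ 7 must hold; in canonical form it is (3*tot ≥ -3 ∨ data[z] ≠ -3) ∧ tot ≤ 15.
Before g := g + 2: (3*tot ≥ -3 ∨ data[z] ≠ -3) ∧ tot ≤ 15
Before data[1] := 2*z + 4: (3*tot ≥ -3 ∨ store(data, 1, 2*z + 4)[z] ≠ -3) ∧ tot ≤ 15
Then branch requires (¬(2*tot ≠ 4)) ∧ (3*tot ≥ -3 ∨ store(data, 1, 2*z + 4)[z] ≠ -3) ∧ tot ≤ 15; else branch requires (3*tot ≥ -3 ∨ store(data, 1, 2*z + 4)[z] ≠ -3) ∧ tot ≤ 15.
Before the if: (5*tot ≥ -15 → ((¬(2*tot ≠ 4)) ∧ (3*tot ≥ -3 ∨ store(data, 1, 2*z + 4)[z] ≠ -3) ∧ tot ≤ 15)) ∧ ((¬(5*tot ≥ -15)) → ((3*tot ≥ -3 ∨ store(data, 1, 2*z + 4)[z] ≠ -3) ∧ tot ≤ 15))
Answer: WP = (5*tot ≥ -15 → ((¬(2*tot ≠ 4)) ∧ (3*tot ≥ -3 ∨ store(data, 1, 2*z + 4)[z] ≠ -3) ∧ tot ≤ 15)) ∧ ((¬(5*tot ≥ -15)) → ((3*tot ≥ -3 ∨ store(data, 1, 2*z + 4)[z] ≠ -3) ∧ tot ≤ 15))


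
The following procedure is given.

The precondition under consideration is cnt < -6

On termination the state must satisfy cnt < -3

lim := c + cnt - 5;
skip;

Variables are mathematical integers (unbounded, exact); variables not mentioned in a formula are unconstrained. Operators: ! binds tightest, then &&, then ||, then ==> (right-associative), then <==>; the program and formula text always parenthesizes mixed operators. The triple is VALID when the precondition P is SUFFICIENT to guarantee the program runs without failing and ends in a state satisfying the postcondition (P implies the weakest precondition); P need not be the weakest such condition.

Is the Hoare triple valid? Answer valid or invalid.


Working backward. After the program, cnt < -3 must hold.
Before skip: cnt < -3
Before lim := c + cnt - 5: cnt < -3
The weakest precondition is cnt < -3.
Check whether cnt < -6 implies it.
Every state satisfying the precondition satisfies the weakest precondition: the implication holds.
Answer: valid


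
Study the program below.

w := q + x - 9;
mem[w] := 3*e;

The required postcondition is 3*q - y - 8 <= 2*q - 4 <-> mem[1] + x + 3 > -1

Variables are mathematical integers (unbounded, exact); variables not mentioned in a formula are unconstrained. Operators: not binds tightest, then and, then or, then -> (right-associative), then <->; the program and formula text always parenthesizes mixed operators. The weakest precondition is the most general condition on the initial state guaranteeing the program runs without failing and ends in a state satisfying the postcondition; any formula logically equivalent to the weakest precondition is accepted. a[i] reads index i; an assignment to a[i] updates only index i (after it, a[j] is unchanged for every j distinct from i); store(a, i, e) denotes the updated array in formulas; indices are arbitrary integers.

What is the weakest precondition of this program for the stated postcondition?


Working backward. After the program, the postcondition 3*q - y - 8 <= 2*q - 4 <-> mem[1] + x + 3 > -1 must hold; in canonical form it is q <= y + 4 <-> mem[1] + x > -4.
Before mem[w] := 3*e: q <= y + 4 <-> store(mem, w, 3*e)[1] + x > -4
Before w := q + x - 9: q <= y + 4 <-> store(mem, q + x - 9, 3*e)[1] + x > -4
Answer: WP = q <= y + 4 <-> store(mem, q + x - 9, 3*e)[1] + x > -4


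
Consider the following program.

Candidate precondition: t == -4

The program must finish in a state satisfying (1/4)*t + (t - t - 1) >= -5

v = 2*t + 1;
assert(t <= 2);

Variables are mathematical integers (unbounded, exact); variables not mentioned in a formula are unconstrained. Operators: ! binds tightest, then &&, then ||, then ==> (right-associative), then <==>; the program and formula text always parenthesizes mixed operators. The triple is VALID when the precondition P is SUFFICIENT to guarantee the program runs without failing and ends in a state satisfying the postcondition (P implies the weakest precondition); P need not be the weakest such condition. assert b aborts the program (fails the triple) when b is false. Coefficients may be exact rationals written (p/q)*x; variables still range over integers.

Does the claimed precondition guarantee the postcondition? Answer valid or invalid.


Working backward. After the program, the postcondition (1/4)*t + (t - t - 1) >= -5 must hold; in canonical form it is (1/4)*t >= -4.
Before assert t <= 2: t <= 2 && (1/4)*t >= -4
Before v := 2*t + 1: t <= 2 && (1/4)*t >= -4
The weakest precondition is t <= 2 && (1/4)*t >= -4.
Check whether t == -4 implies it.
Every state satisfying the precondition satisfies the weakest precondition: the implication holds.
Answer: valid


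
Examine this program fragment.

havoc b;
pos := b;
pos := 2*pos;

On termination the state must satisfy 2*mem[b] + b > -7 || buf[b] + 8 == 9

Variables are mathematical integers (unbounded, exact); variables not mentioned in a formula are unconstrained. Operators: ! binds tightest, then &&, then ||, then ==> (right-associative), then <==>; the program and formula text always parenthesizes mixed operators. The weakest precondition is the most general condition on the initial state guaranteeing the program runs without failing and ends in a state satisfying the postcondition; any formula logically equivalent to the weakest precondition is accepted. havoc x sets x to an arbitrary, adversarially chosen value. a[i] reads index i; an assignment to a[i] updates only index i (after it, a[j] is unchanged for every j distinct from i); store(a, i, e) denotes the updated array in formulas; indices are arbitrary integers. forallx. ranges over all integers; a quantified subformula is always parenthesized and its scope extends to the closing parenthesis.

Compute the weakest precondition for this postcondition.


Working backward. After the program, the postcondition 2*mem[b] + b > -7 || buf[b] + 8 == 9 must hold; in canonical form it is 2*mem[b] + b > -7 || buf[b] == 1.
Before pos := 2*pos: 2*mem[b] + b > -7 || buf[b] == 1
Before pos := b: 2*mem[b] + b > -7 || buf[b] == 1
Before havoc b: forall b_1. (2*mem[b_1] + b_1 > -7 || buf[b_1] == 1)
Answer: WP = forall b_1. (2*mem[b_1] + b_1 > -7 || buf[b_1] == 1)


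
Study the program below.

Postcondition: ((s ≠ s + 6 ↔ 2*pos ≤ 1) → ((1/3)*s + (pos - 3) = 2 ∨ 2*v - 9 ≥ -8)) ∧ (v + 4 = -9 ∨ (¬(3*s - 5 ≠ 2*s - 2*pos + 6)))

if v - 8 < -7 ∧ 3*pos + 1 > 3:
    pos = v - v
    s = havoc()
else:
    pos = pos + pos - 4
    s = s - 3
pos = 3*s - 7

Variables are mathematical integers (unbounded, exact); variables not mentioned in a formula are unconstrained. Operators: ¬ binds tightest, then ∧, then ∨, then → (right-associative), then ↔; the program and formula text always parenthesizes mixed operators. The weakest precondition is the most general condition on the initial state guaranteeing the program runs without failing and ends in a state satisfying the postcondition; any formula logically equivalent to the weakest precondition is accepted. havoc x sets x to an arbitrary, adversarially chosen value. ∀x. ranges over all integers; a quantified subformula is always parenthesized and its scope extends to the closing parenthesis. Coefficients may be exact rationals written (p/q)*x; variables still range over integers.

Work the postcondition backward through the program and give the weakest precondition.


Working backward. After the program, the postcondition ((s ≠ s + 6 ↔ 2*pos ≤ 1) → ((1/3)*s + (pos - 3) = 2 ∨ 2*v - 9 ≥ -8)) ∧ (v + 4 = -9 ∨ (¬(3*s - 5 ≠ 2*s - 2*pos + 6))) must hold; in canonical form it is (2*pos ≤ 1 → (pos + (1/3)*s = 5 ∨ 2*v ≥ 1)) ∧ (v = -13 ∨ (¬(2*pos + s ≠ 11))).
Before pos := 3*s - 7: (6*s ≤ 15 → ((10/3)*s = 12 ∨ 2*v ≥ 1)) ∧ (v = -13 ∨ (¬(7*s ≠ 25)))
Then branch requires ∀s_1. ((6*s_1 ≤ 15 → ((10/3)*s_1 = 12 ∨ 2*v ≥ 1)) ∧ (v = -13 ∨ (¬(7*s_1 ≠ 25)))); else branch requires (6*s ≤ 33 → ((10/3)*s = 22 ∨ 2*v ≥ 1)) ∧ (v = -13 ∨ (¬(7*s ≠ 46))).
Before the if: ((v < 1 ∧ 3*pos > 2) → (∀s_1. ((6*s_1 ≤ 15 → ((10/3)*s_1 = 12 ∨ 2*v ≥ 1)) ∧ (v = -13 ∨ (¬(7*s_1 ≠ 25)))))) ∧ ((¬(v < 1 ∧ 3*pos > 2)) → ((6*s ≤ 33 → ((10/3)*s = 22 ∨ 2*v ≥ 1)) ∧ (v = -13 ∨ (¬(7*s ≠ 46)))))
Answer: WP = ((v < 1 ∧ 3*pos > 2) → (∀s_1. ((6*s_1 ≤ 15 → ((10/3)*s_1 = 12 ∨ 2*v ≥ 1)) ∧ (v = -13 ∨ (¬(7*s_1 ≠ 25)))))) ∧ ((¬(v < 1 ∧ 3*pos > 2)) → ((6*s ≤ 33 → ((10/3)*s = 22 ∨ 2*v ≥ 1)) ∧ (v = -13 ∨ (¬(7*s ≠ 46)))))


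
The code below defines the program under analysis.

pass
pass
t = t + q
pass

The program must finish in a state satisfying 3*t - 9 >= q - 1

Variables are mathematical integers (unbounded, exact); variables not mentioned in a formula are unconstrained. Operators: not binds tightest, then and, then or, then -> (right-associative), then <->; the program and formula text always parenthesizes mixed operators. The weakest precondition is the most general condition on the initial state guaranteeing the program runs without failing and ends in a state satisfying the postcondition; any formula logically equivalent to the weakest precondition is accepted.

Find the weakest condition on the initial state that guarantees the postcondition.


Working backward. After the program, the postcondition 3*t - 9 >= q - 1 must hold; in canonical form it is 3*t >= q + 8.
Before skip: 3*t >= q + 8
Before t := t + q: 2*q + 3*t >= 8
Before skip: 2*q + 3*t >= 8
Before skip: 2*q + 3*t >= 8
Answer: WP = 2*q + 3*t >= 8


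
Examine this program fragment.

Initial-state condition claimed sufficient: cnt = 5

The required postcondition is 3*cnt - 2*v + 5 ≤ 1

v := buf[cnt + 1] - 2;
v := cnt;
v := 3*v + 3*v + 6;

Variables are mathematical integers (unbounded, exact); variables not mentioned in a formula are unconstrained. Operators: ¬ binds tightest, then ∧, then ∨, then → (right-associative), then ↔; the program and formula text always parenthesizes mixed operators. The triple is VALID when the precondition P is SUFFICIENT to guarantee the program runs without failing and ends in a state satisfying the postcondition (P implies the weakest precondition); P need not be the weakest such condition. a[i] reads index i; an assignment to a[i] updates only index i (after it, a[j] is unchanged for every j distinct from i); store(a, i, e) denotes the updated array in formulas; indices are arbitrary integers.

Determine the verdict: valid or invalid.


Working backward. After the program, the postcondition 3*cnt - 2*v + 5 ≤ 1 must hold; in canonical form it is 3*cnt ≤ 2*v - 4.
Before v := 3*v + 3*v + 6: 3*cnt ≤ 12*v + 8
Before v := cnt: 9*cnt ≥ -8
Before v := buf[cnt + 1] - 2: 9*cnt ≥ -8
The weakest precondition is 9*cnt ≥ -8.
Check whether cnt = 5 implies it.
Every state satisfying the precondition satisfies the weakest precondition: the implication holds.
Answer: valid


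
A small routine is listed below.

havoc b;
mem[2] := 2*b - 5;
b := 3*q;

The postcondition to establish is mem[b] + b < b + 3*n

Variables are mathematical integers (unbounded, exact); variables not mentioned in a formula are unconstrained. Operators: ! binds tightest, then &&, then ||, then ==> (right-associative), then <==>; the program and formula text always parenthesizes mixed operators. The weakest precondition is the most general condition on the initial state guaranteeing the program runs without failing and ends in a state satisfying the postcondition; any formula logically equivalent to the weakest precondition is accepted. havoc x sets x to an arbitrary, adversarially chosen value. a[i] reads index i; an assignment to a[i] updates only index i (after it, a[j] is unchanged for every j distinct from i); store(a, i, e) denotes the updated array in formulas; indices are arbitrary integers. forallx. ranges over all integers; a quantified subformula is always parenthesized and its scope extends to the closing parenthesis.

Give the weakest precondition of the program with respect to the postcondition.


Working backward. After the program, the postcondition mem[b] + b < b + 3*n must hold; in canonical form it is mem[b] < 3*n.
Before b := 3*q: mem[3*q] < 3*n
Before mem[2] := 2*b - 5: store(mem, 2, 2*b - 5)[3*q] < 3*n
Before havoc b: forall b_1. store(mem, 2, 2*b_1 - 5)[3*q] < 3*n
Answer: WP = forall b_1. store(mem, 2, 2*b_1 - 5)[3*q] < 3*n


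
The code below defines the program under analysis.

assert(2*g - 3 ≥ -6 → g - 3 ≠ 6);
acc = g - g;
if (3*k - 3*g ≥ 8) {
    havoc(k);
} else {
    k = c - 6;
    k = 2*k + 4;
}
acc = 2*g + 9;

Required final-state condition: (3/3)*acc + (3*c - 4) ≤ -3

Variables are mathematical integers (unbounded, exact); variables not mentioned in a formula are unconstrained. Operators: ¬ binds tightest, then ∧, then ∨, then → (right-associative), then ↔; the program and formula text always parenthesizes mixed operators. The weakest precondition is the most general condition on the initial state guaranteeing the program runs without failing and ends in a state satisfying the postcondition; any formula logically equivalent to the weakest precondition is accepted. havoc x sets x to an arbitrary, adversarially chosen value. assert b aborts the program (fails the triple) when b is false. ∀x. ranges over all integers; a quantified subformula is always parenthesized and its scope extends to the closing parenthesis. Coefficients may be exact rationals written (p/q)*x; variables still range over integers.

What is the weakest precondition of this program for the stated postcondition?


Working backward. After the program, the postcondition (3/3)*acc + (3*c - 4) ≤ -3 must hold; in canonical form it is acc + 3*c ≤ 1.
Before acc := 2*g + 9: 3*c + 2*g ≤ -8
Then branch requires 3*c + 2*g ≤ -8; else branch requires 3*c + 2*g ≤ -8.
Before the if: (3*k ≥ 3*g + 8 → 3*c + 2*g ≤ -8) ∧ ((¬(3*k ≥ 3*g + 8)) → 3*c + 2*g ≤ -8)
Before acc := g - g: (3*k ≥ 3*g + 8 → 3*c + 2*g ≤ -8) ∧ ((¬(3*k ≥ 3*g + 8)) → 3*c + 2*g ≤ -8)
Before assert 2*g - 3 ≥ -6 → g - 3 ≠ 6: (2*g ≥ -3 → g ≠ 9) ∧ (3*k ≥ 3*g + 8 → 3*c + 2*g ≤ -8) ∧ ((¬(3*k ≥ 3*g + 8)) → 3*c + 2*g ≤ -8)
Answer: WP = (2*g ≥ -3 → g ≠ 9) ∧ (3*k ≥ 3*g + 8 → 3*c + 2*g ≤ -8) ∧ ((¬(3*k ≥ 3*g + 8)) → 3*c + 2*g ≤ -8)


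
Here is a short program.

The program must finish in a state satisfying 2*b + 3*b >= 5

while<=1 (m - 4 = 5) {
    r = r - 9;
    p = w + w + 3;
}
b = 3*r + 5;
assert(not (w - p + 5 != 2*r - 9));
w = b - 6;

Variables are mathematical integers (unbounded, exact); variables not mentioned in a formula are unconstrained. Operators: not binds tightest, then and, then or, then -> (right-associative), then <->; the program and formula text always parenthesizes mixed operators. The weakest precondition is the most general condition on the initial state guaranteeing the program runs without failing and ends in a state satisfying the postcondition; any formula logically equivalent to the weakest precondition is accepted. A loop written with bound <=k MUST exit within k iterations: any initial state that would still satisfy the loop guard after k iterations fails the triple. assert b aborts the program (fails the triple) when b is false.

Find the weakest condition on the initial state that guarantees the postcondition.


Working backward. After the program, the postcondition 2*b + 3*b >= 5 must hold; in canonical form it is 5*b >= 5.
Before w := b - 6: 5*b >= 5
Before assert not (w - p + 5 != 2*r - 9): (not (w != p + 2*r - 14)) and 5*b >= 5
Before b := 3*r + 5: (not (w != p + 2*r - 14)) and 15*r >= -20
Before the loop (bound <=1), unroll the exhaustion recursion (WP_0 = exit-now case; WP_j = one more guarded iteration, up to j = 1):
  WP_0: (not (m = 9)) and (not (w != p + 2*r - 14)) and 15*r >= -20
  WP_1: (m = 9 -> ((not (m = 9)) and (not (2*r + w != 29)) and 15*r >= 115)) and ((not (m = 9)) -> ((not (w != p + 2*r - 14)) and 15*r >= -20))
So before the loop: (m = 9 -> ((not (m = 9)) and (not (2*r + w != 29)) and 15*r >= 115)) and ((not (m = 9)) -> ((not (w != p + 2*r - 14)) and 15*r >= -20))
Answer: WP = (m = 9 -> ((not (m = 9)) and (not (2*r + w != 29)) and 15*r >= 115)) and ((not (m = 9)) -> ((not (w != p + 2*r - 14)) and 15*r >= -20))


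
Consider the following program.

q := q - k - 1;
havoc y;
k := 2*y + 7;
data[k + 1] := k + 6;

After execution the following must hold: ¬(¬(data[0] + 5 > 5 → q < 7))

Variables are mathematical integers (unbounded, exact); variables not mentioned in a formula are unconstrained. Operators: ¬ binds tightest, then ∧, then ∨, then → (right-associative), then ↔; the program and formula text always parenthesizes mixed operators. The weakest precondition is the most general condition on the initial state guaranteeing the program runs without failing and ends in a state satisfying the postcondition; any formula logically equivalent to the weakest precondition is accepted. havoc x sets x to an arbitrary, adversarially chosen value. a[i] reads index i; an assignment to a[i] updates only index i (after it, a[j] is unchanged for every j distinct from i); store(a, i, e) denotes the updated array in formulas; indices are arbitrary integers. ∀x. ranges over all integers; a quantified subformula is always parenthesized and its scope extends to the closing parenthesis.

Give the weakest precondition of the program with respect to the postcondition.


Working backward. After the program, the postcondition ¬(¬(data[0] + 5 > 5 → q < 7)) must hold; in canonical form it is data[0] > 0 → q < 7.
Before data[k + 1] := k + 6: store(data, k + 1, k + 6)[0] > 0 → q < 7
Before k := 2*y + 7: store(data, 2*y + 8, 2*y + 13)[0] > 0 → q < 7
Before havoc y: ∀y_1. (store(data, 2*y_1 + 8, 2*y_1 + 13)[0] > 0 → q < 7)
Before q := q - k - 1: ∀y_1. (store(data, 2*y_1 + 8, 2*y_1 + 13)[0] > 0 → q < k + 8)
Answer: WP = ∀y_1. (store(data, 2*y_1 + 8, 2*y_1 + 13)[0] > 0 → q < k + 8)


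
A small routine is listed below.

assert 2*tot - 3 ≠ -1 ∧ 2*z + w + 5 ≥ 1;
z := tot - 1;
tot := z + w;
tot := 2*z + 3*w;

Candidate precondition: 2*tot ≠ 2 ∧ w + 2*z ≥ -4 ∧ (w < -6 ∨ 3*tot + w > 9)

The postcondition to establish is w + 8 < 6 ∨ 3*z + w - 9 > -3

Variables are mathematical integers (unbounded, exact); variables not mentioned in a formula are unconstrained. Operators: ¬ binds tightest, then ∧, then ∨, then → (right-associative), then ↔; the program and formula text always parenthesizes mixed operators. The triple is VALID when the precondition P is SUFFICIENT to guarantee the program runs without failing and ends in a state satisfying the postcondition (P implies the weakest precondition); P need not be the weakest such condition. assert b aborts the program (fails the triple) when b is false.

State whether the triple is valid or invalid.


Working backward. After the program, the postcondition w + 8 < 6 ∨ 3*z + w - 9 > -3 must hold; in canonical form it is w < -2 ∨ w + 3*z > 6.
Before tot := 2*z + 3*w: w < -2 ∨ w + 3*z > 6
Before tot := z + w: w < -2 ∨ w + 3*z > 6
Before z := tot - 1: w < -2 ∨ 3*tot + w > 9
Before assert 2*tot - 3 ≠ -1 ∧ 2*z + w + 5 ≥ 1: 2*tot ≠ 2 ∧ w + 2*z ≥ -4 ∧ (w < -2 ∨ 3*tot + w > 9)
The weakest precondition is 2*tot ≠ 2 ∧ w + 2*z ≥ -4 ∧ (w < -2 ∨ 3*tot + w > 9).
Check whether 2*tot ≠ 2 ∧ w + 2*z ≥ -4 ∧ (w < -6 ∨ 3*tot + w > 9) implies it.
Every state satisfying the precondition satisfies the weakest precondition: the implication holds.
Answer: valid


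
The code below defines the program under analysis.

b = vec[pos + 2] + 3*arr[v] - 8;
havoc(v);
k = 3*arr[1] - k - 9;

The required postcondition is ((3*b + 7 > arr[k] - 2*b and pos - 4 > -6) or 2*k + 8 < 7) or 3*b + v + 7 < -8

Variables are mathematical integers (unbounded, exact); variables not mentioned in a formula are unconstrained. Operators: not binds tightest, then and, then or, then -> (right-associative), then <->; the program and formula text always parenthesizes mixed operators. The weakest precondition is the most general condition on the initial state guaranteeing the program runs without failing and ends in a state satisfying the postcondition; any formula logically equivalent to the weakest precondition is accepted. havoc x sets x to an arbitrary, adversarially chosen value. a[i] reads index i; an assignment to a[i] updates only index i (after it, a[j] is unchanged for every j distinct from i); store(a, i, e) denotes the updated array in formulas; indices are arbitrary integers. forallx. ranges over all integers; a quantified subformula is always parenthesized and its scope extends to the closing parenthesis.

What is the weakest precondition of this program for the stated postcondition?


Working backward. After the program, the postcondition ((3*b + 7 > arr[k] - 2*b and pos - 4 > -6) or 2*k + 8 < 7) or 3*b + v + 7 < -8 must hold; in canonical form it is (5*b > arr[k] - 7 and pos > -2) or 2*k < -1 or 3*b + v < -15.
Before k := 3*arr[1] - k - 9: (5*b > arr[3*arr[1] - k - 9] - 7 and pos > -2) or 6*arr[1] < 2*k + 17 or 3*b + v < -15
Before havoc v: forall v_1. ((5*b > arr[3*arr[1] - k - 9] - 7 and pos > -2) or 6*arr[1] < 2*k + 17 or 3*b + v_1 < -15)
Before b := vec[pos + 2] + 3*arr[v] - 8: forall v_1. ((15*arr[v] + 5*vec[pos + 2] > arr[3*arr[1] - k - 9] + 33 and pos > -2) or 6*arr[1] < 2*k + 17 or 9*arr[v] + 3*vec[pos + 2] + v_1 < 9)
Answer: WP = forall v_1. ((15*arr[v] + 5*vec[pos + 2] > arr[3*arr[1] - k - 9] + 33 and pos > -2) or 6*arr[1] < 2*k + 17 or 9*arr[v] + 3*vec[pos + 2] + v_1 < 9)


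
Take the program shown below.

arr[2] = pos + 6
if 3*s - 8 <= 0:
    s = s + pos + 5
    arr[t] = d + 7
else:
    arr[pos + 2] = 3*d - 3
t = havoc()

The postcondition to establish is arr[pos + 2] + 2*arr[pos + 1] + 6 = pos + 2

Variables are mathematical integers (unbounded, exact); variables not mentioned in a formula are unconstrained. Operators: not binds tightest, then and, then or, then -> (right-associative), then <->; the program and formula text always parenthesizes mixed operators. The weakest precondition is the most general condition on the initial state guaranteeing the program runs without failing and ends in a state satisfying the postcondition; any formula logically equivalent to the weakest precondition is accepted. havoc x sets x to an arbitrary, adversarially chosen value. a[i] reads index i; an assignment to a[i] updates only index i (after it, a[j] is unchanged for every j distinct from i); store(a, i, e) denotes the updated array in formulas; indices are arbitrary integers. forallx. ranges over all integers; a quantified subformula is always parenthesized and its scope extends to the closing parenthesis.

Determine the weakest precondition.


Working backward. After the program, the postcondition arr[pos + 2] + 2*arr[pos + 1] + 6 = pos + 2 must hold; in canonical form it is 2*arr[pos + 1] + arr[pos + 2] = pos - 4.
Before havoc t: 2*arr[pos + 1] + arr[pos + 2] = pos - 4
Then branch requires 2*store(arr, t, d + 7)[pos + 1] + store(arr, t, d + 7)[pos + 2] = pos - 4; else branch requires 2*store(arr, pos + 2, 3*d - 3)[pos + 1] + store(arr, pos + 2, 3*d - 3)[pos + 2] = pos - 4.
Before the if: (3*s <= 8 -> 2*store(arr, t, d + 7)[pos + 1] + store(arr, t, d + 7)[pos + 2] = pos - 4) and ((not (3*s <= 8)) -> 2*store(arr, pos + 2, 3*d - 3)[pos + 1] + store(arr, pos + 2, 3*d - 3)[pos + 2] = pos - 4)
Before arr[2] := pos + 6: (3*s <= 8 -> 2*store(store(arr, 2, pos + 6), t, d + 7)[pos + 1] + store(store(arr, 2, pos + 6), t, d + 7)[pos + 2] = pos - 4) and ((not (3*s <= 8)) -> 2*store(store(arr, 2, pos + 6), pos + 2, 3*d - 3)[pos + 1] + store(store(arr, 2, pos + 6), pos + 2, 3*d - 3)[pos + 2] = pos - 4)
Answer: WP = (3*s <= 8 -> 2*store(store(arr, 2, pos + 6), t, d + 7)[pos + 1] + store(store(arr, 2, pos + 6), t, d + 7)[pos + 2] = pos - 4) and ((not (3*s <= 8)) -> 2*store(store(arr, 2, pos + 6), pos + 2, 3*d - 3)[pos + 1] + store(store(arr, 2, pos + 6), pos + 2, 3*d - 3)[pos + 2] = pos - 4)


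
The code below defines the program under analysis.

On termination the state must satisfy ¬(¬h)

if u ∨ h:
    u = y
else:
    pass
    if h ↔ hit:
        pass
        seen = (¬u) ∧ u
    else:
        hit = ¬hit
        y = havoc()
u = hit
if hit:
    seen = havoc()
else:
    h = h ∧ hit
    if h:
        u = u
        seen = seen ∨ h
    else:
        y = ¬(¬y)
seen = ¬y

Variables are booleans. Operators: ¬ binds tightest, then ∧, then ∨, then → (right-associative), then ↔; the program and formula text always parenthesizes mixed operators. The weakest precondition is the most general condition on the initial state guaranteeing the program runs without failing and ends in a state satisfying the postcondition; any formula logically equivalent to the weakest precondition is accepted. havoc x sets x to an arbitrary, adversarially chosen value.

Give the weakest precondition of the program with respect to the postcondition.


Working backward. After the program, the postcondition ¬(¬h) must hold; in canonical form it is h.
Before seen := ¬y: h
Then branch requires h; else branch requires (¬(h ∧ hit)) → (h ∧ hit).
Before the if: (hit → h) ∧ ((¬hit) → ((¬(h ∧ hit)) → (h ∧ hit)))
Before u := hit: (hit → h) ∧ ((¬hit) → ((¬(h ∧ hit)) → (h ∧ hit)))
Then branch requires (hit → h) ∧ ((¬hit) → ((¬(h ∧ hit)) → (h ∧ hit))); else branch requires ((h ↔ hit) → ((hit → h) ∧ ((¬hit) → ((¬(h ∧ hit)) → (h ∧ hit))))) ∧ ((¬(h ↔ hit)) → (((¬hit) → h) ∧ (hit → ((¬(h ∧ (¬hit))) → (h ∧ (¬hit)))))).
Before the if: ((u ∨ h) → ((hit → h) ∧ ((¬hit) → ((¬(h ∧ hit)) → (h ∧ hit))))) ∧ ((¬(u ∨ h)) → (((h ↔ hit) → ((hit → h) ∧ ((¬hit) → ((¬(h ∧ hit)) → (h ∧ hit))))) ∧ ((¬(h ↔ hit)) → (((¬hit) → h) ∧ (hit → ((¬(h ∧ (¬hit))) → (h ∧ (¬hit))))))))
Answer: WP = ((u ∨ h) → ((hit → h) ∧ ((¬hit) → ((¬(h ∧ hit)) → (h ∧ hit))))) ∧ ((¬(u ∨ h)) → (((h ↔ hit) → ((hit → h) ∧ ((¬hit) → ((¬(h ∧ hit)) → (h ∧ hit))))) ∧ ((¬(h ↔ hit)) → (((¬hit) → h) ∧ (hit → ((¬(h ∧ (¬hit))) → (h ∧ (¬hit))))))))


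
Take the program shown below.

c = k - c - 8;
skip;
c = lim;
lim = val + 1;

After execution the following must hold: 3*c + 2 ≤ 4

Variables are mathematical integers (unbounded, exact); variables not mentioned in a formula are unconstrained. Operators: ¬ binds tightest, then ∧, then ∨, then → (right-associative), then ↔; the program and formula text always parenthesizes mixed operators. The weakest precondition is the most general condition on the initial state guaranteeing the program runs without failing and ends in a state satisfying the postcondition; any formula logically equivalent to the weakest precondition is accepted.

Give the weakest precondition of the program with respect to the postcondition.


Working backward. After the program, the postcondition 3*c + 2 ≤ 4 must hold; in canonical form it is 3*c ≤ 2.
Before lim := val + 1: 3*c ≤ 2
Before c := lim: 3*lim ≤ 2
Before skip: 3*lim ≤ 2
Before c := k - c - 8: 3*lim ≤ 2
Answer: WP = 3*lim ≤ 2


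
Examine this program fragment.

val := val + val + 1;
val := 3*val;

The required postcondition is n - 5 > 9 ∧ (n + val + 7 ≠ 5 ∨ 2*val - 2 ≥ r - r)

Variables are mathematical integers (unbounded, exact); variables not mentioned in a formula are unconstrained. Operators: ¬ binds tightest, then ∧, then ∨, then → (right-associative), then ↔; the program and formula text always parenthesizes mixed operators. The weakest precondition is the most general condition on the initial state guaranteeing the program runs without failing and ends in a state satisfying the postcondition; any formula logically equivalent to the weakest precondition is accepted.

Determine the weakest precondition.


Working backward. After the program, the postcondition n - 5 > 9 ∧ (n + val + 7 ≠ 5 ∨ 2*val - 2 ≥ r - r) must hold; in canonical form it is n > 14 ∧ (n + val ≠ -2 ∨ 2*val ≥ 2).
Before val := 3*val: n > 14 ∧ (n + 3*val ≠ -2 ∨ 6*val ≥ 2)
Before val := val + val + 1: n > 14 ∧ (n + 6*val ≠ -5 ∨ 12*val ≥ -4)
Answer: WP = n > 14 ∧ (n + 6*val ≠ -5 ∨ 12*val ≥ -4)


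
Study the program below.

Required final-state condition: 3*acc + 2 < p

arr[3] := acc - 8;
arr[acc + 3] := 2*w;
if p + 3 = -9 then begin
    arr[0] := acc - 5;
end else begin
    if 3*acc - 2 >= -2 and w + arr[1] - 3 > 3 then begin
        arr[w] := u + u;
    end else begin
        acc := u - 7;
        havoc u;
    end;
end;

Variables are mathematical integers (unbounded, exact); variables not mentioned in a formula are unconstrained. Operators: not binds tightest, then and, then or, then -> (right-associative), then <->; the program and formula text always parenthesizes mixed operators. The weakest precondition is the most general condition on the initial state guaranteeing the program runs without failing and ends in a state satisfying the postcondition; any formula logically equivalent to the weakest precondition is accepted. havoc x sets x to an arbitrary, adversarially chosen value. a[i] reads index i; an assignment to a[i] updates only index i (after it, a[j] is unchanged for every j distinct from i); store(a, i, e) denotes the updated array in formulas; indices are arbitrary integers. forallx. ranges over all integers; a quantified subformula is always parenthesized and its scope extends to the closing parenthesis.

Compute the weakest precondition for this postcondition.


Working backward. After the program, the postcondition 3*acc + 2 < p must hold; in canonical form it is 3*acc < p - 2.
Then branch requires 3*acc < p - 2; else branch requires ((3*acc >= 0 and arr[1] + w > 6) -> 3*acc < p - 2) and ((not (3*acc >= 0 and arr[1] + w > 6)) -> 3*u < p + 19).
Before the if: (p = -12 -> 3*acc < p - 2) and ((not (p = -12)) -> (((3*acc >= 0 and arr[1] + w > 6) -> 3*acc < p - 2) and ((not (3*acc >= 0 and arr[1] + w > 6)) -> 3*u < p + 19)))
Before arr[acc + 3] := 2*w: (p = -12 -> 3*acc < p - 2) and ((not (p = -12)) -> (((3*acc >= 0 and store(arr, acc + 3, 2*w)[1] + w > 6) -> 3*acc < p - 2) and ((not (3*acc >= 0 and store(arr, acc + 3, 2*w)[1] + w > 6)) -> 3*u < p + 19)))
Before arr[3] := acc - 8: (p = -12 -> 3*acc < p - 2) and ((not (p = -12)) -> (((3*acc >= 0 and store(store(arr, 3, acc - 8), acc + 3, 2*w)[1] + w > 6) -> 3*acc < p - 2) and ((not (3*acc >= 0 and store(store(arr, 3, acc - 8), acc + 3, 2*w)[1] + w > 6)) -> 3*u < p + 19)))
Answer: WP = (p = -12 -> 3*acc < p - 2) and ((not (p = -12)) -> (((3*acc >= 0 and store(store(arr, 3, acc - 8), acc + 3, 2*w)[1] + w > 6) -> 3*acc < p - 2) and ((not (3*acc >= 0 and store(store(arr, 3, acc - 8), acc + 3, 2*w)[1] + w > 6)) -> 3*u < p + 19)))


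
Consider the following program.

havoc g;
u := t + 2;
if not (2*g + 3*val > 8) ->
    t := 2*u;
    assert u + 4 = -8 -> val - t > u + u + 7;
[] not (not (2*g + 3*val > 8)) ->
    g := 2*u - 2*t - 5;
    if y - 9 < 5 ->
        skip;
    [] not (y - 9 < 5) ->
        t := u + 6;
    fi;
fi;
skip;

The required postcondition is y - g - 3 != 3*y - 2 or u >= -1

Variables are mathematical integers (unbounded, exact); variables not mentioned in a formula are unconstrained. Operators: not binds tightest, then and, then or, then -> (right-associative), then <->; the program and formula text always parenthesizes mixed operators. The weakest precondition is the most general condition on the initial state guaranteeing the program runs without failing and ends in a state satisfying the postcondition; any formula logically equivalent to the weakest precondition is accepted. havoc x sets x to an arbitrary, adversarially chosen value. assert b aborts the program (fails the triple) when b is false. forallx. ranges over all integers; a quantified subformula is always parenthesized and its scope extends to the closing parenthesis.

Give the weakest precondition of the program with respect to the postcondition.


Working backward. After the program, the postcondition y - g - 3 != 3*y - 2 or u >= -1 must hold; in canonical form it is g + 2*y != -1 or u >= -1.
Before skip: g + 2*y != -1 or u >= -1
Then branch requires (u = -12 -> val > 4*u + 7) and (g + 2*y != -1 or u >= -1); else branch requires (y < 14 -> (2*u + 2*y != 2*t + 4 or u >= -1)) and ((not (y < 14)) -> (2*u + 2*y != 2*t + 4 or u >= -1)).
Before the if: ((not (2*g + 3*val > 8)) -> ((u = -12 -> val > 4*u + 7) and (g + 2*y != -1 or u >= -1))) and (2*g + 3*val > 8 -> ((y < 14 -> (2*u + 2*y != 2*t + 4 or u >= -1)) and ((not (y < 14)) -> (2*u + 2*y != 2*t + 4 or u >= -1))))
Before u := t + 2: ((not (2*g + 3*val > 8)) -> ((t = -14 -> val > 4*t + 15) and (g + 2*y != -1 or t >= -3))) and (2*g + 3*val > 8 -> ((y < 14 -> (2*y != 0 or t >= -3)) and ((not (y < 14)) -> (2*y != 0 or t >= -3))))
Before havoc g: forall g_1. (((not (2*g_1 + 3*val > 8)) -> ((t = -14 -> val > 4*t + 15) and (g_1 + 2*y != -1 or t >= -3))) and (2*g_1 + 3*val > 8 -> ((y < 14 -> (2*y != 0 or t >= -3)) and ((not (y < 14)) -> (2*y != 0 or t >= -3)))))
Answer: WP = forall g_1. (((not (2*g_1 + 3*val > 8)) -> ((t = -14 -> val > 4*t + 15) and (g_1 + 2*y != -1 or t >= -3))) and (2*g_1 + 3*val > 8 -> ((y < 14 -> (2*y != 0 or t >= -3)) and ((not (y < 14)) -> (2*y != 0 or t >= -3)))))


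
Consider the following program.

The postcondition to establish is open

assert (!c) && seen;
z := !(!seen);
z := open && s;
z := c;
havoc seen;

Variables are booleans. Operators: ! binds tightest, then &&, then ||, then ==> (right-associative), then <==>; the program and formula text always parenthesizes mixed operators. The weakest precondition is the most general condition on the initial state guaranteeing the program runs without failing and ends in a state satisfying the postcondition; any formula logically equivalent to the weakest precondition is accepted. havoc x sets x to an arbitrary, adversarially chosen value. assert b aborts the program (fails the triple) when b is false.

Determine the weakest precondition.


Working backward. After the program, open must hold.
Before havoc seen: open
Before z := c: open
Before z := open && s: open
Before z := !(!seen): open
Before assert (!c) && seen: (!c) && seen && open
Answer: WP = (!c) && seen && open
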